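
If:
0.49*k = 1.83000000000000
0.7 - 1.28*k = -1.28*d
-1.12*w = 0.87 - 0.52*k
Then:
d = 3.19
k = 3.73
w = 0.96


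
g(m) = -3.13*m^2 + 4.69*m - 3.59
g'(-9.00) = 61.03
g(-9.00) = -299.33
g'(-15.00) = 98.59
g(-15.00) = -778.19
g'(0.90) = -0.94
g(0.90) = -1.90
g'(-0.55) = 8.13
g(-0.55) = -7.12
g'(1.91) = -7.27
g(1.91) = -6.05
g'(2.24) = -9.33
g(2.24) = -8.79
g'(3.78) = -18.97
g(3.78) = -30.58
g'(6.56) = -36.38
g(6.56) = -107.52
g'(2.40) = -10.33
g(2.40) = -10.36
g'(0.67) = 0.50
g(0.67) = -1.85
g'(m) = 4.69 - 6.26*m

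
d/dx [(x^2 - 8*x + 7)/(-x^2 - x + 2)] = -9/(x^2 + 4*x + 4)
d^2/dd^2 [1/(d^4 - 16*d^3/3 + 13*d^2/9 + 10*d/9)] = 18*(d*(-54*d^2 + 144*d - 13)*(9*d^3 - 48*d^2 + 13*d + 10) + 4*(18*d^3 - 72*d^2 + 13*d + 5)^2)/(d^3*(9*d^3 - 48*d^2 + 13*d + 10)^3)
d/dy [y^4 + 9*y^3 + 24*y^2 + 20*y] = 4*y^3 + 27*y^2 + 48*y + 20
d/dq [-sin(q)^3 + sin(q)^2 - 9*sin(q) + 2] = (-3*sin(q)^2 + 2*sin(q) - 9)*cos(q)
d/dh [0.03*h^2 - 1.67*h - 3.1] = 0.06*h - 1.67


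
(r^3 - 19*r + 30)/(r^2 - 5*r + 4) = (r^3 - 19*r + 30)/(r^2 - 5*r + 4)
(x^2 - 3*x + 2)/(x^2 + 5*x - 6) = (x - 2)/(x + 6)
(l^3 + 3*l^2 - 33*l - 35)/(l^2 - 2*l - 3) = (l^2 + 2*l - 35)/(l - 3)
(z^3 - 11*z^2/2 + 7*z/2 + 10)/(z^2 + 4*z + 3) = (z^2 - 13*z/2 + 10)/(z + 3)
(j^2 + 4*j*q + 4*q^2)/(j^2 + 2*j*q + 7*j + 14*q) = (j + 2*q)/(j + 7)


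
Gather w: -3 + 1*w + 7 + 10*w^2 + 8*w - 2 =10*w^2 + 9*w + 2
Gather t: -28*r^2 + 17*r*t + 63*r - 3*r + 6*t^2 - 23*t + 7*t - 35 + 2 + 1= -28*r^2 + 60*r + 6*t^2 + t*(17*r - 16) - 32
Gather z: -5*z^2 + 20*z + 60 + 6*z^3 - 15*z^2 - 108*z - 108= 6*z^3 - 20*z^2 - 88*z - 48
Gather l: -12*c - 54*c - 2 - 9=-66*c - 11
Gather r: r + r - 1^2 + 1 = 2*r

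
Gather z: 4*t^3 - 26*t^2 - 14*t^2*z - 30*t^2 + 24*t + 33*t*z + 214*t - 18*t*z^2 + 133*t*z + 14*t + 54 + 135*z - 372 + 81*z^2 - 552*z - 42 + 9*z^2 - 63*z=4*t^3 - 56*t^2 + 252*t + z^2*(90 - 18*t) + z*(-14*t^2 + 166*t - 480) - 360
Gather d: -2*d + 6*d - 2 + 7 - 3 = 4*d + 2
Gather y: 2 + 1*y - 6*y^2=-6*y^2 + y + 2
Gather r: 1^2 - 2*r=1 - 2*r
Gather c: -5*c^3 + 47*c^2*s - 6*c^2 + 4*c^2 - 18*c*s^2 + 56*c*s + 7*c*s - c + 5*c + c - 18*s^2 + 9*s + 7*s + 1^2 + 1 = -5*c^3 + c^2*(47*s - 2) + c*(-18*s^2 + 63*s + 5) - 18*s^2 + 16*s + 2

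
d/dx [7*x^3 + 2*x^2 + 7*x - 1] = 21*x^2 + 4*x + 7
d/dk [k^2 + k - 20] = 2*k + 1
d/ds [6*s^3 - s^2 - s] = 18*s^2 - 2*s - 1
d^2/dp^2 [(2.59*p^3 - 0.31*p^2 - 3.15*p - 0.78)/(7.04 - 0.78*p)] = (-3.151512*p^3 + 85.333248*p^2 - 770.187264*p + 66.271856)/(0.474552*p^3 - 12.849408*p^2 + 115.974144*p - 348.913664)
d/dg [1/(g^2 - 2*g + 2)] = 2*(1 - g)/(g^2 - 2*g + 2)^2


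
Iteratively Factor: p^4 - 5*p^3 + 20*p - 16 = (p - 2)*(p^3 - 3*p^2 - 6*p + 8) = (p - 2)*(p - 1)*(p^2 - 2*p - 8) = (p - 4)*(p - 2)*(p - 1)*(p + 2)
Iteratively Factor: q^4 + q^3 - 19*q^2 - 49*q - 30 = (q + 1)*(q^3 - 19*q - 30) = (q + 1)*(q + 3)*(q^2 - 3*q - 10) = (q + 1)*(q + 2)*(q + 3)*(q - 5)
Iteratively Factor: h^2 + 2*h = (h)*(h + 2)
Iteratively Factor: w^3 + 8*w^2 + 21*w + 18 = (w + 3)*(w^2 + 5*w + 6) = (w + 2)*(w + 3)*(w + 3)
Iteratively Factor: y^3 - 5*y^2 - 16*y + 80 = (y - 5)*(y^2 - 16) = (y - 5)*(y + 4)*(y - 4)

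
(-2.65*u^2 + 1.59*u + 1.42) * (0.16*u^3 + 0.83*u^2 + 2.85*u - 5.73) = -0.424*u^5 - 1.9451*u^4 - 6.0056*u^3 + 20.8946*u^2 - 5.0637*u - 8.1366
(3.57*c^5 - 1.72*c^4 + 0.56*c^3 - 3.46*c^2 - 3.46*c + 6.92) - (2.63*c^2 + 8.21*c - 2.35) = 3.57*c^5 - 1.72*c^4 + 0.56*c^3 - 6.09*c^2 - 11.67*c + 9.27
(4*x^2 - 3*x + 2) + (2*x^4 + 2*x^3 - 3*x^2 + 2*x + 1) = 2*x^4 + 2*x^3 + x^2 - x + 3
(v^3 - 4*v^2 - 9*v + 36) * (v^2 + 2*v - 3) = v^5 - 2*v^4 - 20*v^3 + 30*v^2 + 99*v - 108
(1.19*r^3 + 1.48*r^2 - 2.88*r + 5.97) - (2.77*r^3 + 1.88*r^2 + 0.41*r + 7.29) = -1.58*r^3 - 0.4*r^2 - 3.29*r - 1.32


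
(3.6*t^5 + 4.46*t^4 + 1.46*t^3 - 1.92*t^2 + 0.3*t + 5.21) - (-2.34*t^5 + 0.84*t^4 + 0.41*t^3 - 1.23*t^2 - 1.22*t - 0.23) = 5.94*t^5 + 3.62*t^4 + 1.05*t^3 - 0.69*t^2 + 1.52*t + 5.44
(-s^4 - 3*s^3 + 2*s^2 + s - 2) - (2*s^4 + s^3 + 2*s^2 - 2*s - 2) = -3*s^4 - 4*s^3 + 3*s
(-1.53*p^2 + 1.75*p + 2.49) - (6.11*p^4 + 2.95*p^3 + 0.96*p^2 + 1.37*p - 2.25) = -6.11*p^4 - 2.95*p^3 - 2.49*p^2 + 0.38*p + 4.74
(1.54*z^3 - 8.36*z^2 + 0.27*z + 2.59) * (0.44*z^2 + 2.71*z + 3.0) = 0.6776*z^5 + 0.495*z^4 - 17.9168*z^3 - 23.2087*z^2 + 7.8289*z + 7.77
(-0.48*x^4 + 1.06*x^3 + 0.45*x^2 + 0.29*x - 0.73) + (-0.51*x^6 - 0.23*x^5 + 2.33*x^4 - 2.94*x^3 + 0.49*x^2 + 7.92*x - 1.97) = -0.51*x^6 - 0.23*x^5 + 1.85*x^4 - 1.88*x^3 + 0.94*x^2 + 8.21*x - 2.7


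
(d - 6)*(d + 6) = d^2 - 36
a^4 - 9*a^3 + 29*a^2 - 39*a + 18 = (a - 3)^2*(a - 2)*(a - 1)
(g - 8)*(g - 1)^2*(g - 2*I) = g^4 - 10*g^3 - 2*I*g^3 + 17*g^2 + 20*I*g^2 - 8*g - 34*I*g + 16*I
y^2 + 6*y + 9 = (y + 3)^2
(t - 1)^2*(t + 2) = t^3 - 3*t + 2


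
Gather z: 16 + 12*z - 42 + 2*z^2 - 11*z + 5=2*z^2 + z - 21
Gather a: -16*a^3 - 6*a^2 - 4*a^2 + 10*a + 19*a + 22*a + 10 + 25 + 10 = -16*a^3 - 10*a^2 + 51*a + 45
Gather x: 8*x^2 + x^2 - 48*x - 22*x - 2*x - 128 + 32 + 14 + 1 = 9*x^2 - 72*x - 81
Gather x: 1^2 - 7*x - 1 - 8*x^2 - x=-8*x^2 - 8*x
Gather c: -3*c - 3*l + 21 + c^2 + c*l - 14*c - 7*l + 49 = c^2 + c*(l - 17) - 10*l + 70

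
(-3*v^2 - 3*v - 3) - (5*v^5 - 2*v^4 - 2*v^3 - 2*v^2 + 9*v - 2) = -5*v^5 + 2*v^4 + 2*v^3 - v^2 - 12*v - 1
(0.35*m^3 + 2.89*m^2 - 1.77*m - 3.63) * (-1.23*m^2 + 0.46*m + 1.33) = -0.4305*m^5 - 3.3937*m^4 + 3.972*m^3 + 7.4944*m^2 - 4.0239*m - 4.8279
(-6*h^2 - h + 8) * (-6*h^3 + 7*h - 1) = 36*h^5 + 6*h^4 - 90*h^3 - h^2 + 57*h - 8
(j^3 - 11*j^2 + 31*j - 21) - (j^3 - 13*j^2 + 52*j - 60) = 2*j^2 - 21*j + 39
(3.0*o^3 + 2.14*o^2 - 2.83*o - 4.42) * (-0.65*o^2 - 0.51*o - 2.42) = -1.95*o^5 - 2.921*o^4 - 6.5119*o^3 - 0.8625*o^2 + 9.1028*o + 10.6964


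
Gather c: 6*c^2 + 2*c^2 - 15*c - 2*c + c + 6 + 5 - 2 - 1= 8*c^2 - 16*c + 8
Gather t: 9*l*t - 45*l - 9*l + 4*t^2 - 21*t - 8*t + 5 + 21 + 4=-54*l + 4*t^2 + t*(9*l - 29) + 30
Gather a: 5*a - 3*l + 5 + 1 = 5*a - 3*l + 6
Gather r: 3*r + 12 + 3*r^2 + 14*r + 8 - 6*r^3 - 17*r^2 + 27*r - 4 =-6*r^3 - 14*r^2 + 44*r + 16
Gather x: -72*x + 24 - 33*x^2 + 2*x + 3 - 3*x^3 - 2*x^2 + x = -3*x^3 - 35*x^2 - 69*x + 27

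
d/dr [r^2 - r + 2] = 2*r - 1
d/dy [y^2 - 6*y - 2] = 2*y - 6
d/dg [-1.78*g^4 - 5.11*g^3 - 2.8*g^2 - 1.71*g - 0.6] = -7.12*g^3 - 15.33*g^2 - 5.6*g - 1.71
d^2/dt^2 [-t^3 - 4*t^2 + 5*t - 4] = -6*t - 8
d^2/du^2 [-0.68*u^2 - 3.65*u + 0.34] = -1.36000000000000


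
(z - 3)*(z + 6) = z^2 + 3*z - 18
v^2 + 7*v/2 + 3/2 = (v + 1/2)*(v + 3)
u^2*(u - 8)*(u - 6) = u^4 - 14*u^3 + 48*u^2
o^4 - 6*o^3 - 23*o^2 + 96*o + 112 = (o - 7)*(o - 4)*(o + 1)*(o + 4)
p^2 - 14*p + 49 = (p - 7)^2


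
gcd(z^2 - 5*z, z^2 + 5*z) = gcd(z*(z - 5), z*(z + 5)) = z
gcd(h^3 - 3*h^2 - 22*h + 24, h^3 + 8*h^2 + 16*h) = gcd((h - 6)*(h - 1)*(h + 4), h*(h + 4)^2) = h + 4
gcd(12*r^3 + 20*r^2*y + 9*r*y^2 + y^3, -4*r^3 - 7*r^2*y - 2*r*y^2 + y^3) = r + y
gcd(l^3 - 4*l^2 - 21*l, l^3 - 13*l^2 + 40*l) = l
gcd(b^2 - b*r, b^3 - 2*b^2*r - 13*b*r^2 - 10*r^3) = 1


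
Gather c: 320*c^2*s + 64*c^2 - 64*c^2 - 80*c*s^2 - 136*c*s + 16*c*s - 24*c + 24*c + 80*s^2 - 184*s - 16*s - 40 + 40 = 320*c^2*s + c*(-80*s^2 - 120*s) + 80*s^2 - 200*s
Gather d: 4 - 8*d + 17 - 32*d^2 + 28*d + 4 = -32*d^2 + 20*d + 25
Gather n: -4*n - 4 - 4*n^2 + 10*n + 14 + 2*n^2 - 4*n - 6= -2*n^2 + 2*n + 4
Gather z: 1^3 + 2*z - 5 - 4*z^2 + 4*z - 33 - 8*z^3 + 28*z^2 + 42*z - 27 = -8*z^3 + 24*z^2 + 48*z - 64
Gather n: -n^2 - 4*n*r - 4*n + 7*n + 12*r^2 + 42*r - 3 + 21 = -n^2 + n*(3 - 4*r) + 12*r^2 + 42*r + 18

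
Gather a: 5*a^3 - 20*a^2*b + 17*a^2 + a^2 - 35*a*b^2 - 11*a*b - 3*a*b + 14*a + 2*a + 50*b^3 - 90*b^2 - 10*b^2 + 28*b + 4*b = 5*a^3 + a^2*(18 - 20*b) + a*(-35*b^2 - 14*b + 16) + 50*b^3 - 100*b^2 + 32*b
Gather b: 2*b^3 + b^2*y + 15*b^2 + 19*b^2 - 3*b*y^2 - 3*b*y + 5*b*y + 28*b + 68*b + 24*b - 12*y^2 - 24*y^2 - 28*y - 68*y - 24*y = 2*b^3 + b^2*(y + 34) + b*(-3*y^2 + 2*y + 120) - 36*y^2 - 120*y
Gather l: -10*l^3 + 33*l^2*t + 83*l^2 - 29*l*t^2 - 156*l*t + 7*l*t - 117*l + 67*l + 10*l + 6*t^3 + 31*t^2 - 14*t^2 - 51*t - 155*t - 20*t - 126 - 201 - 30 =-10*l^3 + l^2*(33*t + 83) + l*(-29*t^2 - 149*t - 40) + 6*t^3 + 17*t^2 - 226*t - 357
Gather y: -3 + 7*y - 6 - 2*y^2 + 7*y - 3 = -2*y^2 + 14*y - 12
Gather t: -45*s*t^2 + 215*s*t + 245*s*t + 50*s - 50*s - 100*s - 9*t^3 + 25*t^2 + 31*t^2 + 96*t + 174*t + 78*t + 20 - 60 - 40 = -100*s - 9*t^3 + t^2*(56 - 45*s) + t*(460*s + 348) - 80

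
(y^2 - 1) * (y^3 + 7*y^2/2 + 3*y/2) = y^5 + 7*y^4/2 + y^3/2 - 7*y^2/2 - 3*y/2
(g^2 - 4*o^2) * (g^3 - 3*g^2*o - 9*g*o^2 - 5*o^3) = g^5 - 3*g^4*o - 13*g^3*o^2 + 7*g^2*o^3 + 36*g*o^4 + 20*o^5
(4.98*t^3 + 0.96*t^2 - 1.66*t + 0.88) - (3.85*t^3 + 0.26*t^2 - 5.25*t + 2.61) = 1.13*t^3 + 0.7*t^2 + 3.59*t - 1.73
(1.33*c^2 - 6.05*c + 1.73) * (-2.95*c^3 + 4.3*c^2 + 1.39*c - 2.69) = -3.9235*c^5 + 23.5665*c^4 - 29.2698*c^3 - 4.5482*c^2 + 18.6792*c - 4.6537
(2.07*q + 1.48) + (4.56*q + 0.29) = 6.63*q + 1.77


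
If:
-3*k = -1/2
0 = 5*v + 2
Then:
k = 1/6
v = -2/5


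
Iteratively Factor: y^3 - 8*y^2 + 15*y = (y)*(y^2 - 8*y + 15) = y*(y - 5)*(y - 3)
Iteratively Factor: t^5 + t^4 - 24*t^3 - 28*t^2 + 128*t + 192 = (t + 4)*(t^4 - 3*t^3 - 12*t^2 + 20*t + 48) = (t - 4)*(t + 4)*(t^3 + t^2 - 8*t - 12) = (t - 4)*(t + 2)*(t + 4)*(t^2 - t - 6) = (t - 4)*(t - 3)*(t + 2)*(t + 4)*(t + 2)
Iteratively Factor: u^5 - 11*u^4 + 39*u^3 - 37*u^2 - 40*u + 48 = (u - 3)*(u^4 - 8*u^3 + 15*u^2 + 8*u - 16) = (u - 3)*(u - 1)*(u^3 - 7*u^2 + 8*u + 16) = (u - 4)*(u - 3)*(u - 1)*(u^2 - 3*u - 4) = (u - 4)*(u - 3)*(u - 1)*(u + 1)*(u - 4)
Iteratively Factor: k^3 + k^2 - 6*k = (k - 2)*(k^2 + 3*k) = k*(k - 2)*(k + 3)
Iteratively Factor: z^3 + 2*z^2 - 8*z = (z - 2)*(z^2 + 4*z) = z*(z - 2)*(z + 4)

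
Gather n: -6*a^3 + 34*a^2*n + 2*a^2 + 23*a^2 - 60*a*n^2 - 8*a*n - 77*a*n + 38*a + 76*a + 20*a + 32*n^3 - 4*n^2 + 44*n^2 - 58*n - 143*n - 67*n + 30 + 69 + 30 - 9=-6*a^3 + 25*a^2 + 134*a + 32*n^3 + n^2*(40 - 60*a) + n*(34*a^2 - 85*a - 268) + 120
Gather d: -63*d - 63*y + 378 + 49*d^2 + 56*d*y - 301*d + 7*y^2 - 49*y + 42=49*d^2 + d*(56*y - 364) + 7*y^2 - 112*y + 420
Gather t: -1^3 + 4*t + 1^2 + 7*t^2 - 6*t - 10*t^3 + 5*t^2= -10*t^3 + 12*t^2 - 2*t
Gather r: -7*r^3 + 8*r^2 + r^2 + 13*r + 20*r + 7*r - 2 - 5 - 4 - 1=-7*r^3 + 9*r^2 + 40*r - 12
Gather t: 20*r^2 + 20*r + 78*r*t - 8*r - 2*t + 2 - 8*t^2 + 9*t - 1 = 20*r^2 + 12*r - 8*t^2 + t*(78*r + 7) + 1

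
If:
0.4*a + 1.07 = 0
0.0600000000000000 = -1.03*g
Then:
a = -2.68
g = -0.06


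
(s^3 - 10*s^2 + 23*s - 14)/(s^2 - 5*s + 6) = (s^2 - 8*s + 7)/(s - 3)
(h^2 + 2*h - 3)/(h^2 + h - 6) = (h - 1)/(h - 2)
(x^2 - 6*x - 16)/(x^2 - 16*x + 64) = (x + 2)/(x - 8)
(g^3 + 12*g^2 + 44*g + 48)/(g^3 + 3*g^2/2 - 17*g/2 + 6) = 2*(g^2 + 8*g + 12)/(2*g^2 - 5*g + 3)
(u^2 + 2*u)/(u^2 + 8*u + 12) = u/(u + 6)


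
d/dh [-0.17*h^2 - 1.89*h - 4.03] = -0.34*h - 1.89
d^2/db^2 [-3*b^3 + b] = -18*b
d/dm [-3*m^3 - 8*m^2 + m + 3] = -9*m^2 - 16*m + 1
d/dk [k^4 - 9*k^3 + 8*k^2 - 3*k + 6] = 4*k^3 - 27*k^2 + 16*k - 3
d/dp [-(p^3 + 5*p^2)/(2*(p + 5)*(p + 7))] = p*(-p - 14)/(2*(p^2 + 14*p + 49))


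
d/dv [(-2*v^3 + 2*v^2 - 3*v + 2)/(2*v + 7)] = (-8*v^3 - 38*v^2 + 28*v - 25)/(4*v^2 + 28*v + 49)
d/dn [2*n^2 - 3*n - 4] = 4*n - 3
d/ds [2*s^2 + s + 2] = 4*s + 1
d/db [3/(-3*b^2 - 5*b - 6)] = 3*(6*b + 5)/(3*b^2 + 5*b + 6)^2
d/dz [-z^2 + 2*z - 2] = 2 - 2*z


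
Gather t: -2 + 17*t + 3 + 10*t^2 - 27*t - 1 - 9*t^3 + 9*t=-9*t^3 + 10*t^2 - t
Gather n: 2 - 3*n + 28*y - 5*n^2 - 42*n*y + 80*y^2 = -5*n^2 + n*(-42*y - 3) + 80*y^2 + 28*y + 2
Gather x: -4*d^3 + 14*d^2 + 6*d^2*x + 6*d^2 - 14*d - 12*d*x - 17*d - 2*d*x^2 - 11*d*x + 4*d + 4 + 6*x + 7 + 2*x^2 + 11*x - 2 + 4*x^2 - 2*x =-4*d^3 + 20*d^2 - 27*d + x^2*(6 - 2*d) + x*(6*d^2 - 23*d + 15) + 9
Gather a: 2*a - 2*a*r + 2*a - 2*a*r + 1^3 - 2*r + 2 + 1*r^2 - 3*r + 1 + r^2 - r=a*(4 - 4*r) + 2*r^2 - 6*r + 4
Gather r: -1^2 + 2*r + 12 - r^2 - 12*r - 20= -r^2 - 10*r - 9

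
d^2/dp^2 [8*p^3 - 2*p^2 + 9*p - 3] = 48*p - 4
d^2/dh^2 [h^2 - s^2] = 2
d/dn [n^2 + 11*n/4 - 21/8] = 2*n + 11/4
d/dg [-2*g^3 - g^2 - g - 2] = -6*g^2 - 2*g - 1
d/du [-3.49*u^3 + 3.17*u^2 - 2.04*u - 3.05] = -10.47*u^2 + 6.34*u - 2.04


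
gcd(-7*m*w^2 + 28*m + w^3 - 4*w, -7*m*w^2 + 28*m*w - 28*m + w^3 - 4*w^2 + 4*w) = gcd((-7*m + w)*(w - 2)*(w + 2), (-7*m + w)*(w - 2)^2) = -7*m*w + 14*m + w^2 - 2*w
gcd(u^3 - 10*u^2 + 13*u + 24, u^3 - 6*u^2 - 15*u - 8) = u^2 - 7*u - 8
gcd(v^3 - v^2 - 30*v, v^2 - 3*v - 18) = v - 6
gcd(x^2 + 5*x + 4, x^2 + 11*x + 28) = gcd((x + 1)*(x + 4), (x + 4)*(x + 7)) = x + 4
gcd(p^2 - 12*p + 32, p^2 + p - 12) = 1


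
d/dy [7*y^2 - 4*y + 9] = 14*y - 4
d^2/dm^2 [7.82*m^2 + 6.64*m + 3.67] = 15.6400000000000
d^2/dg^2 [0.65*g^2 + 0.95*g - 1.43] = 1.30000000000000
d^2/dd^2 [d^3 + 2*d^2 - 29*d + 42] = 6*d + 4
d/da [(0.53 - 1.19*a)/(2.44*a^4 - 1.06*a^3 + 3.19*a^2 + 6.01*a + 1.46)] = (8.7108*a^4 - 7.6956*a^3 + 5.4815*a^2 - 3.3814*a - 4.9227)/(5.9536*a^8 - 5.1728*a^7 + 16.6908*a^6 + 22.566*a^5 + 4.5597*a^4 + 35.2486*a^3 + 45.4349*a^2 + 17.5492*a + 2.1316)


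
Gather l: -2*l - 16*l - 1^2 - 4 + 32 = 27 - 18*l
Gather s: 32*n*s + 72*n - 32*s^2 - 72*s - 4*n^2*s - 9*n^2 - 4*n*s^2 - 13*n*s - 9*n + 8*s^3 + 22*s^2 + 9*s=-9*n^2 + 63*n + 8*s^3 + s^2*(-4*n - 10) + s*(-4*n^2 + 19*n - 63)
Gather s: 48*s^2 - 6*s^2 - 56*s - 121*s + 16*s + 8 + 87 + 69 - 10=42*s^2 - 161*s + 154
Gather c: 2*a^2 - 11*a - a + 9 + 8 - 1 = 2*a^2 - 12*a + 16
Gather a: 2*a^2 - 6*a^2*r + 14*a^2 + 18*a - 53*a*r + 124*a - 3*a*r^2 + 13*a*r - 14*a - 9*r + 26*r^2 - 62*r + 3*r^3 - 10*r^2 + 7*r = a^2*(16 - 6*r) + a*(-3*r^2 - 40*r + 128) + 3*r^3 + 16*r^2 - 64*r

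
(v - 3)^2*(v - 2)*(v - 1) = v^4 - 9*v^3 + 29*v^2 - 39*v + 18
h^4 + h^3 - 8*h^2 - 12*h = h*(h - 3)*(h + 2)^2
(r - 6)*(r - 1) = r^2 - 7*r + 6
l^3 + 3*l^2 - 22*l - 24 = (l - 4)*(l + 1)*(l + 6)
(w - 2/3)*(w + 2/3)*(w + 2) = w^3 + 2*w^2 - 4*w/9 - 8/9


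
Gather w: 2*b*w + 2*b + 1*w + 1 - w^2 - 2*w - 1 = 2*b - w^2 + w*(2*b - 1)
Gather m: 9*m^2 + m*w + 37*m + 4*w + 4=9*m^2 + m*(w + 37) + 4*w + 4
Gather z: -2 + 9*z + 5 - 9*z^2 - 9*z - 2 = 1 - 9*z^2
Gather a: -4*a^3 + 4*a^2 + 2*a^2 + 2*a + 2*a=-4*a^3 + 6*a^2 + 4*a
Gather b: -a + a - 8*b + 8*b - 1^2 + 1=0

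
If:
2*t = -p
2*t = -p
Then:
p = -2*t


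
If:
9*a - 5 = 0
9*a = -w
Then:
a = 5/9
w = -5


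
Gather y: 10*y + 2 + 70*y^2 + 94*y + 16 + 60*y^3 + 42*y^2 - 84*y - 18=60*y^3 + 112*y^2 + 20*y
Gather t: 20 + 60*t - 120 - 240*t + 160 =60 - 180*t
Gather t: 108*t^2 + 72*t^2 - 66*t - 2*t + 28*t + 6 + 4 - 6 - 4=180*t^2 - 40*t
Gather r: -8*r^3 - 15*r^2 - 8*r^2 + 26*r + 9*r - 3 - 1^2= -8*r^3 - 23*r^2 + 35*r - 4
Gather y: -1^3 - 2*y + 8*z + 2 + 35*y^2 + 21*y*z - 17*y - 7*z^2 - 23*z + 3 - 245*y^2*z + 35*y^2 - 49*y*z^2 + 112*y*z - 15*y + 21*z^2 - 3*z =y^2*(70 - 245*z) + y*(-49*z^2 + 133*z - 34) + 14*z^2 - 18*z + 4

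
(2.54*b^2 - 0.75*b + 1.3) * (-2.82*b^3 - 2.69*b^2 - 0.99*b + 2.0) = -7.1628*b^5 - 4.7176*b^4 - 4.1631*b^3 + 2.3255*b^2 - 2.787*b + 2.6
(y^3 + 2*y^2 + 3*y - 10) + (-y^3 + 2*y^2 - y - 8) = 4*y^2 + 2*y - 18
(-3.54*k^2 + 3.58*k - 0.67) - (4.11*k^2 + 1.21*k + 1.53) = -7.65*k^2 + 2.37*k - 2.2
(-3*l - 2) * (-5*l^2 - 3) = 15*l^3 + 10*l^2 + 9*l + 6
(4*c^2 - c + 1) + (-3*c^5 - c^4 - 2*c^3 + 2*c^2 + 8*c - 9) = -3*c^5 - c^4 - 2*c^3 + 6*c^2 + 7*c - 8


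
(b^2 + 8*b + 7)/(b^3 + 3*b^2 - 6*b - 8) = (b + 7)/(b^2 + 2*b - 8)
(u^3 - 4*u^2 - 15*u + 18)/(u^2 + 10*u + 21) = (u^2 - 7*u + 6)/(u + 7)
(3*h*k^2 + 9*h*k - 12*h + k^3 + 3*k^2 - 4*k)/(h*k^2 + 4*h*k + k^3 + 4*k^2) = (3*h*k - 3*h + k^2 - k)/(k*(h + k))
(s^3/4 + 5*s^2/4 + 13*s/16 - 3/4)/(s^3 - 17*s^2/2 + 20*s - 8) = (2*s^2 + 11*s + 12)/(8*(s^2 - 8*s + 16))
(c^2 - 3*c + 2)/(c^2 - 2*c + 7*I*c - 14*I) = (c - 1)/(c + 7*I)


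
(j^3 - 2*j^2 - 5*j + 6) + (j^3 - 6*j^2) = 2*j^3 - 8*j^2 - 5*j + 6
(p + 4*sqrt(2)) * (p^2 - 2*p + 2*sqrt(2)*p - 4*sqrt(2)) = p^3 - 2*p^2 + 6*sqrt(2)*p^2 - 12*sqrt(2)*p + 16*p - 32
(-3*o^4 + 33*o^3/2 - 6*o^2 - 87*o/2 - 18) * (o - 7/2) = -3*o^5 + 27*o^4 - 255*o^3/4 - 45*o^2/2 + 537*o/4 + 63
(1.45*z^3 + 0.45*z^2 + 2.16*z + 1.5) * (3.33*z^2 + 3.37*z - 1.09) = 4.8285*z^5 + 6.385*z^4 + 7.1288*z^3 + 11.7837*z^2 + 2.7006*z - 1.635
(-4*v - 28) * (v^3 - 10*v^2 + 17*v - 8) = -4*v^4 + 12*v^3 + 212*v^2 - 444*v + 224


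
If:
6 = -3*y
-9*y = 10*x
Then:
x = 9/5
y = -2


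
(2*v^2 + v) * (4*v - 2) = 8*v^3 - 2*v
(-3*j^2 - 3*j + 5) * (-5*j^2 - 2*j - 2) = 15*j^4 + 21*j^3 - 13*j^2 - 4*j - 10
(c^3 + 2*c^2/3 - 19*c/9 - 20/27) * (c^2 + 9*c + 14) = c^5 + 29*c^4/3 + 161*c^3/9 - 281*c^2/27 - 326*c/9 - 280/27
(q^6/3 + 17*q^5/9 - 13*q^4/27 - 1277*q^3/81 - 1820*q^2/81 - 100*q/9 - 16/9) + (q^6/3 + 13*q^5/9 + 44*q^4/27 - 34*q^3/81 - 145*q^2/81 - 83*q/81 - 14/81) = 2*q^6/3 + 10*q^5/3 + 31*q^4/27 - 437*q^3/27 - 655*q^2/27 - 983*q/81 - 158/81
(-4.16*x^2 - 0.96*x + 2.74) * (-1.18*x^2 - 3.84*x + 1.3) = 4.9088*x^4 + 17.1072*x^3 - 4.9548*x^2 - 11.7696*x + 3.562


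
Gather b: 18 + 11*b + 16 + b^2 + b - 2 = b^2 + 12*b + 32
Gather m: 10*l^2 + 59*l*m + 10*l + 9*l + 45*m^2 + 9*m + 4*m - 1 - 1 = 10*l^2 + 19*l + 45*m^2 + m*(59*l + 13) - 2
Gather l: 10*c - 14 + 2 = 10*c - 12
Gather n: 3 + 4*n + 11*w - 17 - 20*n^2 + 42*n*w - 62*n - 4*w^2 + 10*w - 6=-20*n^2 + n*(42*w - 58) - 4*w^2 + 21*w - 20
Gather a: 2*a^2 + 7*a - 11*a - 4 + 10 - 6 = 2*a^2 - 4*a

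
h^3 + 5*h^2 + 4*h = h*(h + 1)*(h + 4)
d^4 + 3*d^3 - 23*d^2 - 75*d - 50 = (d - 5)*(d + 1)*(d + 2)*(d + 5)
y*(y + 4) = y^2 + 4*y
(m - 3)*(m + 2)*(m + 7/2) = m^3 + 5*m^2/2 - 19*m/2 - 21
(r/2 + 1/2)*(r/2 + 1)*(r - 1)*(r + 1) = r^4/4 + 3*r^3/4 + r^2/4 - 3*r/4 - 1/2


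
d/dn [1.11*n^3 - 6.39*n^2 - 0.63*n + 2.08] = 3.33*n^2 - 12.78*n - 0.63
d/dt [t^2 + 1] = 2*t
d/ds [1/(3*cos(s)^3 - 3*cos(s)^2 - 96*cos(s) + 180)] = (3*cos(s)^2 - 2*cos(s) - 32)*sin(s)/(3*(cos(s)^3 - cos(s)^2 - 32*cos(s) + 60)^2)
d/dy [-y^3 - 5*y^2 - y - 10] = -3*y^2 - 10*y - 1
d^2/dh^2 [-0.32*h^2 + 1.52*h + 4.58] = -0.640000000000000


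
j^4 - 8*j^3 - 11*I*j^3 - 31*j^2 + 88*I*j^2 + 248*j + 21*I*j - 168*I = (j - 8)*(j - 7*I)*(j - 3*I)*(j - I)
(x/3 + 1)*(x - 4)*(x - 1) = x^3/3 - 2*x^2/3 - 11*x/3 + 4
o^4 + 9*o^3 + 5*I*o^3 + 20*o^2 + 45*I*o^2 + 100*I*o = o*(o + 4)*(o + 5)*(o + 5*I)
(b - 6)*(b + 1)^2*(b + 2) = b^4 - 2*b^3 - 19*b^2 - 28*b - 12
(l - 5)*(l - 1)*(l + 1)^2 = l^4 - 4*l^3 - 6*l^2 + 4*l + 5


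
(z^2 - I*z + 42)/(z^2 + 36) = (z - 7*I)/(z - 6*I)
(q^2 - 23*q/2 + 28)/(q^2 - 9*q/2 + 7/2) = (q - 8)/(q - 1)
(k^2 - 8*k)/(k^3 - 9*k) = (k - 8)/(k^2 - 9)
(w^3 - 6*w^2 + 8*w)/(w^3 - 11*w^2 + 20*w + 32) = w*(w - 2)/(w^2 - 7*w - 8)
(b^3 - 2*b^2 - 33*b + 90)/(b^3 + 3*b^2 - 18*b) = (b - 5)/b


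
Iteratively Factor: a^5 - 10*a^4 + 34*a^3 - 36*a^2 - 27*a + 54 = (a - 3)*(a^4 - 7*a^3 + 13*a^2 + 3*a - 18) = (a - 3)*(a - 2)*(a^3 - 5*a^2 + 3*a + 9) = (a - 3)*(a - 2)*(a + 1)*(a^2 - 6*a + 9) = (a - 3)^2*(a - 2)*(a + 1)*(a - 3)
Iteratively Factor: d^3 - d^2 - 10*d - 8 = (d + 2)*(d^2 - 3*d - 4) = (d - 4)*(d + 2)*(d + 1)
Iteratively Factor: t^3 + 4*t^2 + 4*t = (t)*(t^2 + 4*t + 4) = t*(t + 2)*(t + 2)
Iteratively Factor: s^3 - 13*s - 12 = (s + 3)*(s^2 - 3*s - 4) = (s + 1)*(s + 3)*(s - 4)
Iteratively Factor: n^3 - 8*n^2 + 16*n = (n)*(n^2 - 8*n + 16) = n*(n - 4)*(n - 4)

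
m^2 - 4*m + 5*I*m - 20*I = (m - 4)*(m + 5*I)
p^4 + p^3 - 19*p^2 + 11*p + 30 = (p - 3)*(p - 2)*(p + 1)*(p + 5)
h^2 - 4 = (h - 2)*(h + 2)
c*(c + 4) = c^2 + 4*c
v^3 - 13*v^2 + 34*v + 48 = (v - 8)*(v - 6)*(v + 1)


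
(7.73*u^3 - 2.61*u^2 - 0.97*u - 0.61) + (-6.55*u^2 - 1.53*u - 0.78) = 7.73*u^3 - 9.16*u^2 - 2.5*u - 1.39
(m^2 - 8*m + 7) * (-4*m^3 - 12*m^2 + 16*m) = -4*m^5 + 20*m^4 + 84*m^3 - 212*m^2 + 112*m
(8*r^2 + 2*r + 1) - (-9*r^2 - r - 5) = 17*r^2 + 3*r + 6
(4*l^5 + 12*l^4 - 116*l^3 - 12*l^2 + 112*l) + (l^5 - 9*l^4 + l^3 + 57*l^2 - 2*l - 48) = 5*l^5 + 3*l^4 - 115*l^3 + 45*l^2 + 110*l - 48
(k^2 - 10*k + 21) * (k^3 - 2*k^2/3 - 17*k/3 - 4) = k^5 - 32*k^4/3 + 22*k^3 + 116*k^2/3 - 79*k - 84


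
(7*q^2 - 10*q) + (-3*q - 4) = 7*q^2 - 13*q - 4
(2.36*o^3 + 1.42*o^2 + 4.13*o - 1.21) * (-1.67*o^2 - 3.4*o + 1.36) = -3.9412*o^5 - 10.3954*o^4 - 8.5155*o^3 - 10.0901*o^2 + 9.7308*o - 1.6456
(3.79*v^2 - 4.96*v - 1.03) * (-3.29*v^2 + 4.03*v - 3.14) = -12.4691*v^4 + 31.5921*v^3 - 28.5007*v^2 + 11.4235*v + 3.2342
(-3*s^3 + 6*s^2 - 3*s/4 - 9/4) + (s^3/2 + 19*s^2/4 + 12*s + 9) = -5*s^3/2 + 43*s^2/4 + 45*s/4 + 27/4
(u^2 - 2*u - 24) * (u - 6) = u^3 - 8*u^2 - 12*u + 144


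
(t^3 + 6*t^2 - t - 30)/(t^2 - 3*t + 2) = (t^2 + 8*t + 15)/(t - 1)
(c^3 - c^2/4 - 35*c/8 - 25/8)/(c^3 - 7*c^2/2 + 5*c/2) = (4*c^2 + 9*c + 5)/(4*c*(c - 1))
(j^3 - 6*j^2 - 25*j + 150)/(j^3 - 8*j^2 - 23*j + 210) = (j - 5)/(j - 7)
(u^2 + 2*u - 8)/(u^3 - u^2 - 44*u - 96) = (u - 2)/(u^2 - 5*u - 24)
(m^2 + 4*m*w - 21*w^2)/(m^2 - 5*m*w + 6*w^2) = (-m - 7*w)/(-m + 2*w)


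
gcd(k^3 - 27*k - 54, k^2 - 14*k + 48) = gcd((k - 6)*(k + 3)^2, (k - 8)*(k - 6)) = k - 6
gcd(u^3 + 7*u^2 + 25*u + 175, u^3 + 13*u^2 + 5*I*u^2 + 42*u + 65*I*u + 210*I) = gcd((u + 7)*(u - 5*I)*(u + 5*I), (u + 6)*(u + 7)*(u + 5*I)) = u^2 + u*(7 + 5*I) + 35*I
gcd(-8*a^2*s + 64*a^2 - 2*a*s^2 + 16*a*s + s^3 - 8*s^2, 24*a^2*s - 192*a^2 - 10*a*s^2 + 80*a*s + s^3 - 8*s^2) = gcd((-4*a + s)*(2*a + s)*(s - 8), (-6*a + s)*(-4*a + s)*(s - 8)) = -4*a*s + 32*a + s^2 - 8*s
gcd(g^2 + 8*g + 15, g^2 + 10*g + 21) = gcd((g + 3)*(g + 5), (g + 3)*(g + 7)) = g + 3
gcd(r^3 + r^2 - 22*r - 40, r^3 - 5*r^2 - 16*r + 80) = r^2 - r - 20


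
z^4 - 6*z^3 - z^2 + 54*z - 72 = (z - 4)*(z - 3)*(z - 2)*(z + 3)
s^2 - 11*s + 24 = (s - 8)*(s - 3)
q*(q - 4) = q^2 - 4*q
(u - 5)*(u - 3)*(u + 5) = u^3 - 3*u^2 - 25*u + 75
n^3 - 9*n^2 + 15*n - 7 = (n - 7)*(n - 1)^2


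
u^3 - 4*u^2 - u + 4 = (u - 4)*(u - 1)*(u + 1)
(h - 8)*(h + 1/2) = h^2 - 15*h/2 - 4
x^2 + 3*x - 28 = (x - 4)*(x + 7)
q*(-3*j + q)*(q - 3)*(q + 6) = -3*j*q^3 - 9*j*q^2 + 54*j*q + q^4 + 3*q^3 - 18*q^2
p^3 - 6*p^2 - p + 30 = (p - 5)*(p - 3)*(p + 2)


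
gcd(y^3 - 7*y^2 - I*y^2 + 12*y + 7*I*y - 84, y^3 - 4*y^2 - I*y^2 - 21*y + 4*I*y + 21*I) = y - 7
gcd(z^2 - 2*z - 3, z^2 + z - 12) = z - 3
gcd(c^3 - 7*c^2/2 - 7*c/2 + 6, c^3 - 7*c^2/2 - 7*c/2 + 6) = c^3 - 7*c^2/2 - 7*c/2 + 6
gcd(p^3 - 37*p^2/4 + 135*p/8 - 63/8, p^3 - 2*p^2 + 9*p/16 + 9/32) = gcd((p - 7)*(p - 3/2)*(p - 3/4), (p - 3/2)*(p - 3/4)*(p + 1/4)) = p^2 - 9*p/4 + 9/8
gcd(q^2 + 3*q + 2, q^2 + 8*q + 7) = q + 1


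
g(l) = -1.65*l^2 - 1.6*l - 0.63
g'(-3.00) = 8.30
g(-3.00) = -10.68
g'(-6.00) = 18.20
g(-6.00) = -50.43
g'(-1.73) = 4.11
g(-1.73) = -2.80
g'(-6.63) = 20.28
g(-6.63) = -62.55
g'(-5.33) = 15.99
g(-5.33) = -38.98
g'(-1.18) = 2.29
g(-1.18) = -1.04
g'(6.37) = -22.62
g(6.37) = -77.77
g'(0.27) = -2.49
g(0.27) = -1.18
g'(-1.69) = 3.98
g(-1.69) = -2.64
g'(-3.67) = 10.51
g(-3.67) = -16.98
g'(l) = -3.3*l - 1.6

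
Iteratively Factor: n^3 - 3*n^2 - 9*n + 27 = (n - 3)*(n^2 - 9) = (n - 3)^2*(n + 3)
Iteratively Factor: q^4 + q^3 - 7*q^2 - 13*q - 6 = (q - 3)*(q^3 + 4*q^2 + 5*q + 2) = (q - 3)*(q + 1)*(q^2 + 3*q + 2) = (q - 3)*(q + 1)*(q + 2)*(q + 1)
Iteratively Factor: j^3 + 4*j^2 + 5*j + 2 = (j + 2)*(j^2 + 2*j + 1) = (j + 1)*(j + 2)*(j + 1)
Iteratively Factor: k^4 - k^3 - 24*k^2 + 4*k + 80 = (k - 2)*(k^3 + k^2 - 22*k - 40) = (k - 5)*(k - 2)*(k^2 + 6*k + 8) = (k - 5)*(k - 2)*(k + 4)*(k + 2)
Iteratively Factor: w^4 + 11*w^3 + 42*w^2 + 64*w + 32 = (w + 2)*(w^3 + 9*w^2 + 24*w + 16) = (w + 2)*(w + 4)*(w^2 + 5*w + 4) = (w + 2)*(w + 4)^2*(w + 1)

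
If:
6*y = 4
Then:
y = 2/3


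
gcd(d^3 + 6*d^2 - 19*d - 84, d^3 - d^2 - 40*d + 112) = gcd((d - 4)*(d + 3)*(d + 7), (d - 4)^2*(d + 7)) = d^2 + 3*d - 28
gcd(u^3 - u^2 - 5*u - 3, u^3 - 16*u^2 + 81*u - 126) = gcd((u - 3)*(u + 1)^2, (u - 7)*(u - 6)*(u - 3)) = u - 3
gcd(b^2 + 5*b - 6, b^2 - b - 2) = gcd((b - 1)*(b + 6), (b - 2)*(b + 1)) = 1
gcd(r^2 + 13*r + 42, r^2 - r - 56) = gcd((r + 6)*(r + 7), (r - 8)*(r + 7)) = r + 7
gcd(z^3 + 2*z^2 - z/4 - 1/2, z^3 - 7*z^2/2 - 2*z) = z + 1/2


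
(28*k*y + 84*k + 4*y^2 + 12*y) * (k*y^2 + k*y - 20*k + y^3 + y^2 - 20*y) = 28*k^2*y^3 + 112*k^2*y^2 - 476*k^2*y - 1680*k^2 + 32*k*y^4 + 128*k*y^3 - 544*k*y^2 - 1920*k*y + 4*y^5 + 16*y^4 - 68*y^3 - 240*y^2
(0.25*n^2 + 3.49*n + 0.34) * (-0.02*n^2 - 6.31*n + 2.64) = -0.005*n^4 - 1.6473*n^3 - 21.3687*n^2 + 7.0682*n + 0.8976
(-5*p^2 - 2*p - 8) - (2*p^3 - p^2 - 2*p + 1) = -2*p^3 - 4*p^2 - 9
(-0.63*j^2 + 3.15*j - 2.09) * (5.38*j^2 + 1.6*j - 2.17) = -3.3894*j^4 + 15.939*j^3 - 4.8371*j^2 - 10.1795*j + 4.5353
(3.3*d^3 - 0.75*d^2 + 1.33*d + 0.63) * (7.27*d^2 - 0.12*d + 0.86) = 23.991*d^5 - 5.8485*d^4 + 12.5971*d^3 + 3.7755*d^2 + 1.0682*d + 0.5418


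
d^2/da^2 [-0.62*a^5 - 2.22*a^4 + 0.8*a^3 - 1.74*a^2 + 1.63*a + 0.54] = -12.4*a^3 - 26.64*a^2 + 4.8*a - 3.48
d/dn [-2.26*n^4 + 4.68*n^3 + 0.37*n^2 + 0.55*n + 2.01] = -9.04*n^3 + 14.04*n^2 + 0.74*n + 0.55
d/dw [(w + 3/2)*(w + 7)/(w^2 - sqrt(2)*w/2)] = (w*(2*w - sqrt(2))*(4*w + 17) - (w + 7)*(2*w + 3)*(4*w - sqrt(2)))/(w^2*(2*w - sqrt(2))^2)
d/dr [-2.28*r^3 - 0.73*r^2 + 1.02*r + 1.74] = -6.84*r^2 - 1.46*r + 1.02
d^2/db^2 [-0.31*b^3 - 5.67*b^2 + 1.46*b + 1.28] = -1.86*b - 11.34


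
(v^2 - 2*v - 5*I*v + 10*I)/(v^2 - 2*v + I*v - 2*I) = (v - 5*I)/(v + I)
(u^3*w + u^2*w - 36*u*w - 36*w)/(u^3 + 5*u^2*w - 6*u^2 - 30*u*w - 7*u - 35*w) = w*(u^2 - 36)/(u^2 + 5*u*w - 7*u - 35*w)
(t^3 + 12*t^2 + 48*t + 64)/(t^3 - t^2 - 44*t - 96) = (t^2 + 8*t + 16)/(t^2 - 5*t - 24)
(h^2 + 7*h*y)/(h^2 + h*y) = (h + 7*y)/(h + y)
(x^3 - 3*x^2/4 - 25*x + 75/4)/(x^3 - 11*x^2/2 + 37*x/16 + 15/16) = 4*(x + 5)/(4*x + 1)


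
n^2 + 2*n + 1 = (n + 1)^2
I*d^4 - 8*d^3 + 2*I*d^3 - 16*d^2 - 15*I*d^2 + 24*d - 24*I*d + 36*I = (d + 3)*(d + 2*I)*(d + 6*I)*(I*d - I)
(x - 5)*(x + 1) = x^2 - 4*x - 5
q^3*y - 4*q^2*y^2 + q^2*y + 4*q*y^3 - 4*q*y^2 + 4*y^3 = (q - 2*y)^2*(q*y + y)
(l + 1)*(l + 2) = l^2 + 3*l + 2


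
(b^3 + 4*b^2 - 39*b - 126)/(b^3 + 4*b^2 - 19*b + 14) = (b^2 - 3*b - 18)/(b^2 - 3*b + 2)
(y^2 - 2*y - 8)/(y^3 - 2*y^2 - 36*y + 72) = (y^2 - 2*y - 8)/(y^3 - 2*y^2 - 36*y + 72)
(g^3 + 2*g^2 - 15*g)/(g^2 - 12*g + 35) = g*(g^2 + 2*g - 15)/(g^2 - 12*g + 35)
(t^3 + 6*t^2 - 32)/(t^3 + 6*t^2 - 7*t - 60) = (t^2 + 2*t - 8)/(t^2 + 2*t - 15)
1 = 1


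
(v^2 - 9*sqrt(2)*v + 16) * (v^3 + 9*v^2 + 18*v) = v^5 - 9*sqrt(2)*v^4 + 9*v^4 - 81*sqrt(2)*v^3 + 34*v^3 - 162*sqrt(2)*v^2 + 144*v^2 + 288*v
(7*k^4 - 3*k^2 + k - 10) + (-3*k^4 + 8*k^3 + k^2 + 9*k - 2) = 4*k^4 + 8*k^3 - 2*k^2 + 10*k - 12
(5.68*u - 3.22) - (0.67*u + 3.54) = 5.01*u - 6.76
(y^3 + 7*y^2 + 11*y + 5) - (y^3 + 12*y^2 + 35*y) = -5*y^2 - 24*y + 5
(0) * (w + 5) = 0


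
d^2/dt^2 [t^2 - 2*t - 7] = 2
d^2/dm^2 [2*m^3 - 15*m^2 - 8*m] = 12*m - 30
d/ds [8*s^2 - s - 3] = 16*s - 1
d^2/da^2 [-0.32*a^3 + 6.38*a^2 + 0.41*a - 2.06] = 12.76 - 1.92*a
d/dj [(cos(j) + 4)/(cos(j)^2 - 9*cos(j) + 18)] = (cos(j)^2 + 8*cos(j) - 54)*sin(j)/(cos(j)^2 - 9*cos(j) + 18)^2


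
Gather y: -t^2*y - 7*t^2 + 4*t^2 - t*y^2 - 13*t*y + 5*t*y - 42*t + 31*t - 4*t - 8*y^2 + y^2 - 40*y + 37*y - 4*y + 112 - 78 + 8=-3*t^2 - 15*t + y^2*(-t - 7) + y*(-t^2 - 8*t - 7) + 42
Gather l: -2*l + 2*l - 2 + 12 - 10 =0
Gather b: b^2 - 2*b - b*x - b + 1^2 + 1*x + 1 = b^2 + b*(-x - 3) + x + 2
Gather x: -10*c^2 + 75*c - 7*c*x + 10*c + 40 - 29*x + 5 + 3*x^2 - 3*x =-10*c^2 + 85*c + 3*x^2 + x*(-7*c - 32) + 45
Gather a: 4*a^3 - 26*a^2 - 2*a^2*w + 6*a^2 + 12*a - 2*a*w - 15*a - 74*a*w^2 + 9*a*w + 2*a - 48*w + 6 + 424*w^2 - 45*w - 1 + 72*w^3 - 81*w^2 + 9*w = 4*a^3 + a^2*(-2*w - 20) + a*(-74*w^2 + 7*w - 1) + 72*w^3 + 343*w^2 - 84*w + 5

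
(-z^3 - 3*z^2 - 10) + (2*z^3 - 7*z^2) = z^3 - 10*z^2 - 10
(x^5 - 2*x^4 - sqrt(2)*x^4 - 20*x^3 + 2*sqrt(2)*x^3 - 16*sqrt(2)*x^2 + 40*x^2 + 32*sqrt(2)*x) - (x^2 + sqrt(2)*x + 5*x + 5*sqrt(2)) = x^5 - 2*x^4 - sqrt(2)*x^4 - 20*x^3 + 2*sqrt(2)*x^3 - 16*sqrt(2)*x^2 + 39*x^2 - 5*x + 31*sqrt(2)*x - 5*sqrt(2)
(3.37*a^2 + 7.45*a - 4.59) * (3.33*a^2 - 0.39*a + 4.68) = 11.2221*a^4 + 23.4942*a^3 - 2.4186*a^2 + 36.6561*a - 21.4812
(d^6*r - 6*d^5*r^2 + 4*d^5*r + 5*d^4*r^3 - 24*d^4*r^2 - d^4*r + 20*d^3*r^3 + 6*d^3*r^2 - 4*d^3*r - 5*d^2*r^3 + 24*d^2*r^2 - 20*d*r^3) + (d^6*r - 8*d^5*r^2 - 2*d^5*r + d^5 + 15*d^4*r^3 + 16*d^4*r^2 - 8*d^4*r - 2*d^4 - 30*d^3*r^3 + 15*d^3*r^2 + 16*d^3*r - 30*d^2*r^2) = 2*d^6*r - 14*d^5*r^2 + 2*d^5*r + d^5 + 20*d^4*r^3 - 8*d^4*r^2 - 9*d^4*r - 2*d^4 - 10*d^3*r^3 + 21*d^3*r^2 + 12*d^3*r - 5*d^2*r^3 - 6*d^2*r^2 - 20*d*r^3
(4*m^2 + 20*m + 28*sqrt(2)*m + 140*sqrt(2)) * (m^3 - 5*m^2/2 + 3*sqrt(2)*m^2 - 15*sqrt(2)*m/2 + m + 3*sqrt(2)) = 4*m^5 + 10*m^4 + 40*sqrt(2)*m^4 + 122*m^3 + 100*sqrt(2)*m^3 - 460*sqrt(2)*m^2 + 440*m^2 - 1932*m + 200*sqrt(2)*m + 840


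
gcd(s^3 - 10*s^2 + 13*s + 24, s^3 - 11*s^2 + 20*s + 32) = s^2 - 7*s - 8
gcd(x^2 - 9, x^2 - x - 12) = x + 3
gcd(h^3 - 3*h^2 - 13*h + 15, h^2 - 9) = h + 3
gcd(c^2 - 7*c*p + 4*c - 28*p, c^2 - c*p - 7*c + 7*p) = 1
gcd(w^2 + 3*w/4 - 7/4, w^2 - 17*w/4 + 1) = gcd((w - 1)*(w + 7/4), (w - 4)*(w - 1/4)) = 1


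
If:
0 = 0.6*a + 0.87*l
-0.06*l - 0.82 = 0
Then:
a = 19.82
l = -13.67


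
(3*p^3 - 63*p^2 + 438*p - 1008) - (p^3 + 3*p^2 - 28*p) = 2*p^3 - 66*p^2 + 466*p - 1008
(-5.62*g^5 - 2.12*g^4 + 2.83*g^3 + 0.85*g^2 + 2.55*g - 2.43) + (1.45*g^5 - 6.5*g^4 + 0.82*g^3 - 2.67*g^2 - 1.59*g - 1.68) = -4.17*g^5 - 8.62*g^4 + 3.65*g^3 - 1.82*g^2 + 0.96*g - 4.11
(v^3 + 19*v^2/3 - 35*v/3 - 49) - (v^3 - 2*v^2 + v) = 25*v^2/3 - 38*v/3 - 49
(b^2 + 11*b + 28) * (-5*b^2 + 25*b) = -5*b^4 - 30*b^3 + 135*b^2 + 700*b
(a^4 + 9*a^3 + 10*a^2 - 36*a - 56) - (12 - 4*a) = a^4 + 9*a^3 + 10*a^2 - 32*a - 68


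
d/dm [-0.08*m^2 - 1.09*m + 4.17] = -0.16*m - 1.09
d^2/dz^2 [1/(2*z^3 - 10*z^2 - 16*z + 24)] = ((5 - 3*z)*(z^3 - 5*z^2 - 8*z + 12) + (-3*z^2 + 10*z + 8)^2)/(z^3 - 5*z^2 - 8*z + 12)^3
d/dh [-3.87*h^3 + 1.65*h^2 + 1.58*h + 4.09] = -11.61*h^2 + 3.3*h + 1.58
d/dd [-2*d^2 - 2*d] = -4*d - 2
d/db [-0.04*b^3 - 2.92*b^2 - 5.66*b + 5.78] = -0.12*b^2 - 5.84*b - 5.66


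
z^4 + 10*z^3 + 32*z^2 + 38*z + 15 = (z + 1)^2*(z + 3)*(z + 5)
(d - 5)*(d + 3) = d^2 - 2*d - 15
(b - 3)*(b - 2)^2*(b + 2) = b^4 - 5*b^3 + 2*b^2 + 20*b - 24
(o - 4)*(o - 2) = o^2 - 6*o + 8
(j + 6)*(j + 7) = j^2 + 13*j + 42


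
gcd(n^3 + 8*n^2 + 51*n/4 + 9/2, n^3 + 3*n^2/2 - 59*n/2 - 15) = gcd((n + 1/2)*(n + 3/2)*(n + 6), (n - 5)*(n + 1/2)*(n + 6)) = n^2 + 13*n/2 + 3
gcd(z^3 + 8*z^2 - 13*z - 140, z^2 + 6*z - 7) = z + 7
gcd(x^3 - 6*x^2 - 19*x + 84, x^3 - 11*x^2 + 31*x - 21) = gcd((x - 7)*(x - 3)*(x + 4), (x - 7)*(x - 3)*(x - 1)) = x^2 - 10*x + 21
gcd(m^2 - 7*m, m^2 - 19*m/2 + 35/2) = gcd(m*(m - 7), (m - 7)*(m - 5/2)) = m - 7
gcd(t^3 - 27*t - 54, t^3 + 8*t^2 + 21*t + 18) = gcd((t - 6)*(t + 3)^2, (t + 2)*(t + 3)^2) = t^2 + 6*t + 9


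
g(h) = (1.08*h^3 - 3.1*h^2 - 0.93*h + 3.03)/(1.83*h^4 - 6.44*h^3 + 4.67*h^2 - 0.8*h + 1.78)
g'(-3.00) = -0.02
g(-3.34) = -0.13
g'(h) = (3.24*h^2 - 6.2*h - 0.93)/(1.83*h^4 - 6.44*h^3 + 4.67*h^2 - 0.8*h + 1.78) + (-7.32*h^3 + 19.32*h^2 - 9.34*h + 0.8)*(1.08*h^3 - 3.1*h^2 - 0.93*h + 3.03)/(1.83*h^4 - 6.44*h^3 + 4.67*h^2 - 0.8*h + 1.78)^2 = (-1.9764*h^6 + 11.346*h^5 - 9.8147*h^4 - 35.886*h^3 + 71.1299*h^2 - 39.3362*h + 0.7686)/(3.3489*h^8 - 23.5704*h^7 + 58.5658*h^6 - 63.0776*h^5 + 38.6277*h^4 - 30.3984*h^3 + 17.2652*h^2 - 2.848*h + 3.1684)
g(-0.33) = 1.06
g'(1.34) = -18.42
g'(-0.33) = 2.87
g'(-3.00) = -0.02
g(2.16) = 0.79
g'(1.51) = -2.60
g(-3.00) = -0.14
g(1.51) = 1.20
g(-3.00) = -0.14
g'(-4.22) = -0.02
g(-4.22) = -0.11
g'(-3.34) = -0.02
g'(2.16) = 0.49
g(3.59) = 0.15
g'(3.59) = 0.00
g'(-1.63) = 0.05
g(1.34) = 2.36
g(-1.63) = -0.15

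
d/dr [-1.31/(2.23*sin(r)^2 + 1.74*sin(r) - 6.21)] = (5.8426*sin(r) + 2.2794)*cos(r)/(2.23*sin(r)^2 + 1.74*sin(r) - 6.21)^2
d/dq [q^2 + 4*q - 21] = 2*q + 4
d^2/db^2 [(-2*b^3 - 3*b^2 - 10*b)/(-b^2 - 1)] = 2*(8*b^3 - 9*b^2 - 24*b + 3)/(b^6 + 3*b^4 + 3*b^2 + 1)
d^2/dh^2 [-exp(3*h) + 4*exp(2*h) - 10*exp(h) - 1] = (-9*exp(2*h) + 16*exp(h) - 10)*exp(h)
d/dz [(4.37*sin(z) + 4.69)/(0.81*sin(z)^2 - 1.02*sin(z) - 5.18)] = (-7.5978*sin(z) + 1.76985*cos(2*z) - 19.62265)*cos(z)/(-0.81*sin(z)^2 + 1.02*sin(z) + 5.18)^2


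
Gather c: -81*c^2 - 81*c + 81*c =-81*c^2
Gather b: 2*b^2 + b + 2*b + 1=2*b^2 + 3*b + 1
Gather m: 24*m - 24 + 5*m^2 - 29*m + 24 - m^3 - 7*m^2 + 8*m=-m^3 - 2*m^2 + 3*m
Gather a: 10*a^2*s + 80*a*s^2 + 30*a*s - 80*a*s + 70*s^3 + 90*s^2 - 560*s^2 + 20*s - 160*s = 10*a^2*s + a*(80*s^2 - 50*s) + 70*s^3 - 470*s^2 - 140*s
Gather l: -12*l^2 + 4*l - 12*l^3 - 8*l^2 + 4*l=-12*l^3 - 20*l^2 + 8*l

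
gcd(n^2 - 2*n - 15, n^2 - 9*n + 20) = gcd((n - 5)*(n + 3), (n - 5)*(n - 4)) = n - 5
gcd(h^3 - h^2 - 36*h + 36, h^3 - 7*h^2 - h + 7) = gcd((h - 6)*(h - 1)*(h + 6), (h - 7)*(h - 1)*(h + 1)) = h - 1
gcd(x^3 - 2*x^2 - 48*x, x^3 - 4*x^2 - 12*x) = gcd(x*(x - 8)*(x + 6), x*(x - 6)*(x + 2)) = x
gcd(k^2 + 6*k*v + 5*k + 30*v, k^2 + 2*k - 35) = 1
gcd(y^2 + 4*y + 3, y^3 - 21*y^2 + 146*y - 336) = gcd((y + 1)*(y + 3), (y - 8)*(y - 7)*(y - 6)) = 1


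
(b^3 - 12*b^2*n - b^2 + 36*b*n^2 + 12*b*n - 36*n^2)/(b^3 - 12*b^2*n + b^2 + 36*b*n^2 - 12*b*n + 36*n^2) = (b - 1)/(b + 1)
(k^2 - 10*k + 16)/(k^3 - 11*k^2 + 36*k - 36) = (k - 8)/(k^2 - 9*k + 18)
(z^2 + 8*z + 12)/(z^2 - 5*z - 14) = (z + 6)/(z - 7)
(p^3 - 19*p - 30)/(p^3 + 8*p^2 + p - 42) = (p^2 - 3*p - 10)/(p^2 + 5*p - 14)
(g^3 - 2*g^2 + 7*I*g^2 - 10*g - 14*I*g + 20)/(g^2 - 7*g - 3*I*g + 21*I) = (g^3 + g^2*(-2 + 7*I) - 2*g*(5 + 7*I) + 20)/(g^2 - g*(7 + 3*I) + 21*I)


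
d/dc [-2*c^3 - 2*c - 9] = -6*c^2 - 2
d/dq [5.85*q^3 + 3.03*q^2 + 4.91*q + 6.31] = 17.55*q^2 + 6.06*q + 4.91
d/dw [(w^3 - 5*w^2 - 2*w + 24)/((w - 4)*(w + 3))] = (w^2 + 6*w + 3)/(w^2 + 6*w + 9)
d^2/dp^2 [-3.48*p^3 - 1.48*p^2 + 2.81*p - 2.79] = -20.88*p - 2.96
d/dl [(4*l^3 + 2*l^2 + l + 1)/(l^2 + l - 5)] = (4*l^4 + 8*l^3 - 59*l^2 - 22*l - 6)/(l^4 + 2*l^3 - 9*l^2 - 10*l + 25)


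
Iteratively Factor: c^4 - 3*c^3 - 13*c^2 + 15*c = (c - 1)*(c^3 - 2*c^2 - 15*c) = (c - 5)*(c - 1)*(c^2 + 3*c) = c*(c - 5)*(c - 1)*(c + 3)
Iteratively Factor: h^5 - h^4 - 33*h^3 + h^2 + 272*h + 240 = (h + 1)*(h^4 - 2*h^3 - 31*h^2 + 32*h + 240) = (h - 4)*(h + 1)*(h^3 + 2*h^2 - 23*h - 60) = (h - 4)*(h + 1)*(h + 4)*(h^2 - 2*h - 15) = (h - 4)*(h + 1)*(h + 3)*(h + 4)*(h - 5)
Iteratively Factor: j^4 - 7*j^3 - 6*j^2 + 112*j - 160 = (j - 4)*(j^3 - 3*j^2 - 18*j + 40) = (j - 4)*(j - 2)*(j^2 - j - 20) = (j - 5)*(j - 4)*(j - 2)*(j + 4)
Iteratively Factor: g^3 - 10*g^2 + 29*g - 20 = (g - 5)*(g^2 - 5*g + 4) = (g - 5)*(g - 4)*(g - 1)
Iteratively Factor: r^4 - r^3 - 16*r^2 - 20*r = (r - 5)*(r^3 + 4*r^2 + 4*r) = (r - 5)*(r + 2)*(r^2 + 2*r) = (r - 5)*(r + 2)^2*(r)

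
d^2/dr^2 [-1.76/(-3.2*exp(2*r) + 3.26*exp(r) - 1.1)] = ((5.7376 - 22.528*exp(r))*(3.2*exp(2*r) - 3.26*exp(r) + 1.1) + 1.76*(6.4*exp(r) - 3.26)*(12.8*exp(r) - 6.52)*exp(r))*exp(r)/(3.2*exp(2*r) - 3.26*exp(r) + 1.1)^3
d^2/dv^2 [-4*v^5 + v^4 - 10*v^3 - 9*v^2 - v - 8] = -80*v^3 + 12*v^2 - 60*v - 18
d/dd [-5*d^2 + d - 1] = 1 - 10*d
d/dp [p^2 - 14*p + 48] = 2*p - 14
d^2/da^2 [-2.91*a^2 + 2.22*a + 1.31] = -5.82000000000000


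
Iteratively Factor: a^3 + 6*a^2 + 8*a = (a + 2)*(a^2 + 4*a) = a*(a + 2)*(a + 4)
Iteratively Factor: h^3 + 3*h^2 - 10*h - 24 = (h + 4)*(h^2 - h - 6) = (h - 3)*(h + 4)*(h + 2)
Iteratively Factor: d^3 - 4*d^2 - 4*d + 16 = (d - 2)*(d^2 - 2*d - 8) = (d - 2)*(d + 2)*(d - 4)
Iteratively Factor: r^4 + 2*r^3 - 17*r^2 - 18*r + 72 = (r + 4)*(r^3 - 2*r^2 - 9*r + 18) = (r - 2)*(r + 4)*(r^2 - 9) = (r - 2)*(r + 3)*(r + 4)*(r - 3)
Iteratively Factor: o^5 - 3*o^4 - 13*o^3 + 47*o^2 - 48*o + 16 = (o - 1)*(o^4 - 2*o^3 - 15*o^2 + 32*o - 16) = (o - 1)*(o + 4)*(o^3 - 6*o^2 + 9*o - 4) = (o - 4)*(o - 1)*(o + 4)*(o^2 - 2*o + 1) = (o - 4)*(o - 1)^2*(o + 4)*(o - 1)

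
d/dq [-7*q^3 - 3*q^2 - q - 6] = -21*q^2 - 6*q - 1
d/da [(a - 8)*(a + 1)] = 2*a - 7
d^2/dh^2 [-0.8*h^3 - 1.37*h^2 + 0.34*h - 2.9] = -4.8*h - 2.74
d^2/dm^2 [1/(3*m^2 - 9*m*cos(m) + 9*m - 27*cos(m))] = (-(m^2 - 3*m*cos(m) + 3*m - 9*cos(m))*(3*m*cos(m) + 6*sin(m) + 9*cos(m) + 2) + 2*(3*m*sin(m) + 2*m + 9*sin(m) - 3*cos(m) + 3)^2)/(3*(m + 3)^3*(m - 3*cos(m))^3)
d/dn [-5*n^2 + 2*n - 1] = 2 - 10*n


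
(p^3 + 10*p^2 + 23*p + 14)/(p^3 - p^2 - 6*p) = (p^2 + 8*p + 7)/(p*(p - 3))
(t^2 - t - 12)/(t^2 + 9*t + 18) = (t - 4)/(t + 6)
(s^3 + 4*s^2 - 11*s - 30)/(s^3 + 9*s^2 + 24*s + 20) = (s - 3)/(s + 2)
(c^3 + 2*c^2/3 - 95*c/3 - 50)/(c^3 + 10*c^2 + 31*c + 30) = (c^2 - 13*c/3 - 10)/(c^2 + 5*c + 6)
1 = 1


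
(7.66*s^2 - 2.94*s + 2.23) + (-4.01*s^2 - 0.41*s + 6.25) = 3.65*s^2 - 3.35*s + 8.48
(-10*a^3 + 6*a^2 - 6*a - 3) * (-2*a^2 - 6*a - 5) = 20*a^5 + 48*a^4 + 26*a^3 + 12*a^2 + 48*a + 15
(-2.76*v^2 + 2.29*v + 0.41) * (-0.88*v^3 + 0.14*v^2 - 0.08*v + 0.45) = 2.4288*v^5 - 2.4016*v^4 + 0.1806*v^3 - 1.3678*v^2 + 0.9977*v + 0.1845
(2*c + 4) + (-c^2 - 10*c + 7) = -c^2 - 8*c + 11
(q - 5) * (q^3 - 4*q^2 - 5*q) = q^4 - 9*q^3 + 15*q^2 + 25*q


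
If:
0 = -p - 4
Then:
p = -4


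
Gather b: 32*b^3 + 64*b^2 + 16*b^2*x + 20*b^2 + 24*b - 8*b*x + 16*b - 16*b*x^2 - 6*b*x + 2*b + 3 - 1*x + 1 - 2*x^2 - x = 32*b^3 + b^2*(16*x + 84) + b*(-16*x^2 - 14*x + 42) - 2*x^2 - 2*x + 4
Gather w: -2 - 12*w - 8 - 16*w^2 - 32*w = -16*w^2 - 44*w - 10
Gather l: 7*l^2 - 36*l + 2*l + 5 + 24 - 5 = 7*l^2 - 34*l + 24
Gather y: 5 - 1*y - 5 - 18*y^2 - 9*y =-18*y^2 - 10*y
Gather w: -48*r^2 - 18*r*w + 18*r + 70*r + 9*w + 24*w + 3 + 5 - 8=-48*r^2 + 88*r + w*(33 - 18*r)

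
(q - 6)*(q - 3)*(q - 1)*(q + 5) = q^4 - 5*q^3 - 23*q^2 + 117*q - 90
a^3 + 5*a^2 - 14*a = a*(a - 2)*(a + 7)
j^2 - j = j*(j - 1)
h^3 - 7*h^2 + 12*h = h*(h - 4)*(h - 3)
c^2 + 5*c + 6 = (c + 2)*(c + 3)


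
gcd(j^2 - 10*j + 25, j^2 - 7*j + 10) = j - 5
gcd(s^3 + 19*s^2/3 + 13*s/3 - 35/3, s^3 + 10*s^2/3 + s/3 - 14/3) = s^2 + 4*s/3 - 7/3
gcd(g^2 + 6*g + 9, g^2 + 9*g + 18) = g + 3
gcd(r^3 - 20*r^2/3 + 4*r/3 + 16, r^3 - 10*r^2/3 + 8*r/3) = r - 2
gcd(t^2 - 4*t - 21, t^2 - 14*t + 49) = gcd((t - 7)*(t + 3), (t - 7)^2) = t - 7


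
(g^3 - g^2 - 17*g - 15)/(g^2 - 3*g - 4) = (g^2 - 2*g - 15)/(g - 4)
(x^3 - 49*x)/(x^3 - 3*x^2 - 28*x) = (x + 7)/(x + 4)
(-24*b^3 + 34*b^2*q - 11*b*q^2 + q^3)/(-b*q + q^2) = 24*b^2/q - 10*b + q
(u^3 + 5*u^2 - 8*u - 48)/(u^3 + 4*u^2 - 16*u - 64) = (u - 3)/(u - 4)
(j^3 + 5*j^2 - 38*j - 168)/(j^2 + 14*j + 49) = (j^2 - 2*j - 24)/(j + 7)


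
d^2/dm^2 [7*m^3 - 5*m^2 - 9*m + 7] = 42*m - 10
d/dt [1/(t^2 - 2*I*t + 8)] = 2*(-t + I)/(t^2 - 2*I*t + 8)^2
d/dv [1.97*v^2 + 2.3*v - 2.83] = 3.94*v + 2.3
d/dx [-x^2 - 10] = -2*x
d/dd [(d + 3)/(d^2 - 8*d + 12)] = (d^2 - 8*d - 2*(d - 4)*(d + 3) + 12)/(d^2 - 8*d + 12)^2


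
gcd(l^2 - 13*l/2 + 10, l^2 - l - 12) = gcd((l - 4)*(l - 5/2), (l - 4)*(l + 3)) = l - 4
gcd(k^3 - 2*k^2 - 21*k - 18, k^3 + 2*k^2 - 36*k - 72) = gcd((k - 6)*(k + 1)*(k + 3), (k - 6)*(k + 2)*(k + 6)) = k - 6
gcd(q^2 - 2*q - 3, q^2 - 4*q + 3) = q - 3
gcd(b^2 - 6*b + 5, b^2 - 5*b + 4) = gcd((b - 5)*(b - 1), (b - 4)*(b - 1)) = b - 1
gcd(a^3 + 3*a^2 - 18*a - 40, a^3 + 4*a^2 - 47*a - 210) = a + 5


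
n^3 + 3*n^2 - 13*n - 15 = (n - 3)*(n + 1)*(n + 5)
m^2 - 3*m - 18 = (m - 6)*(m + 3)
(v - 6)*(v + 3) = v^2 - 3*v - 18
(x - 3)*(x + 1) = x^2 - 2*x - 3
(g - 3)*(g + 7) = g^2 + 4*g - 21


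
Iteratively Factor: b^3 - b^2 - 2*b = (b)*(b^2 - b - 2) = b*(b - 2)*(b + 1)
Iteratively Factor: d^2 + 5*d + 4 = (d + 4)*(d + 1)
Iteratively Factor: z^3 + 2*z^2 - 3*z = (z + 3)*(z^2 - z) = z*(z + 3)*(z - 1)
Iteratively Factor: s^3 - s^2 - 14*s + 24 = (s + 4)*(s^2 - 5*s + 6) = (s - 3)*(s + 4)*(s - 2)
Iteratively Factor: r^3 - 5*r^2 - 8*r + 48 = (r + 3)*(r^2 - 8*r + 16) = (r - 4)*(r + 3)*(r - 4)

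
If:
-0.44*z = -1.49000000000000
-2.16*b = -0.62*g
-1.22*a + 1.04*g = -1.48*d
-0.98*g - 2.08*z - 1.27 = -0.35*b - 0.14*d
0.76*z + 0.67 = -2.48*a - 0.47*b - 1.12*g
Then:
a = 2.83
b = -2.34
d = 8.07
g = -8.17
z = 3.39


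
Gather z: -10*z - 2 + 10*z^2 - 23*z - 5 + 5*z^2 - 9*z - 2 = 15*z^2 - 42*z - 9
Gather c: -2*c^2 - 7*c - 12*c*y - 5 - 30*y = -2*c^2 + c*(-12*y - 7) - 30*y - 5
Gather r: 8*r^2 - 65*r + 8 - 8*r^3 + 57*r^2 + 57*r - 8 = -8*r^3 + 65*r^2 - 8*r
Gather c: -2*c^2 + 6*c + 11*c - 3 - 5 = -2*c^2 + 17*c - 8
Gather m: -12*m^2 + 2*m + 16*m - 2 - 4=-12*m^2 + 18*m - 6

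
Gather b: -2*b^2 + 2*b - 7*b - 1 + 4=-2*b^2 - 5*b + 3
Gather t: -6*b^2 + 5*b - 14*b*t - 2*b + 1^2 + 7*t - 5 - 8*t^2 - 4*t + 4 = -6*b^2 + 3*b - 8*t^2 + t*(3 - 14*b)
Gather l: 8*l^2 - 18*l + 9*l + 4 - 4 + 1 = 8*l^2 - 9*l + 1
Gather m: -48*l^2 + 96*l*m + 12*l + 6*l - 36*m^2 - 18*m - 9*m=-48*l^2 + 18*l - 36*m^2 + m*(96*l - 27)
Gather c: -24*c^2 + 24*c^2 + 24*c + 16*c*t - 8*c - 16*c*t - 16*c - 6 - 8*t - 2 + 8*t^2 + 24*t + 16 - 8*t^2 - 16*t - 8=0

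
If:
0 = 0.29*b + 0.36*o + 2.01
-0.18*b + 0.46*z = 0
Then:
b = 2.55555555555556*z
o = -2.05864197530864*z - 5.58333333333333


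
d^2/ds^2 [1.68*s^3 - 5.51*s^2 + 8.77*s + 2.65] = 10.08*s - 11.02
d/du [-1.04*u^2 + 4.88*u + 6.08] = 4.88 - 2.08*u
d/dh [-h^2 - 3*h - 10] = -2*h - 3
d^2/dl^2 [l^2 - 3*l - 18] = 2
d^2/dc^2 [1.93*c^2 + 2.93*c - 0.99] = 3.86000000000000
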